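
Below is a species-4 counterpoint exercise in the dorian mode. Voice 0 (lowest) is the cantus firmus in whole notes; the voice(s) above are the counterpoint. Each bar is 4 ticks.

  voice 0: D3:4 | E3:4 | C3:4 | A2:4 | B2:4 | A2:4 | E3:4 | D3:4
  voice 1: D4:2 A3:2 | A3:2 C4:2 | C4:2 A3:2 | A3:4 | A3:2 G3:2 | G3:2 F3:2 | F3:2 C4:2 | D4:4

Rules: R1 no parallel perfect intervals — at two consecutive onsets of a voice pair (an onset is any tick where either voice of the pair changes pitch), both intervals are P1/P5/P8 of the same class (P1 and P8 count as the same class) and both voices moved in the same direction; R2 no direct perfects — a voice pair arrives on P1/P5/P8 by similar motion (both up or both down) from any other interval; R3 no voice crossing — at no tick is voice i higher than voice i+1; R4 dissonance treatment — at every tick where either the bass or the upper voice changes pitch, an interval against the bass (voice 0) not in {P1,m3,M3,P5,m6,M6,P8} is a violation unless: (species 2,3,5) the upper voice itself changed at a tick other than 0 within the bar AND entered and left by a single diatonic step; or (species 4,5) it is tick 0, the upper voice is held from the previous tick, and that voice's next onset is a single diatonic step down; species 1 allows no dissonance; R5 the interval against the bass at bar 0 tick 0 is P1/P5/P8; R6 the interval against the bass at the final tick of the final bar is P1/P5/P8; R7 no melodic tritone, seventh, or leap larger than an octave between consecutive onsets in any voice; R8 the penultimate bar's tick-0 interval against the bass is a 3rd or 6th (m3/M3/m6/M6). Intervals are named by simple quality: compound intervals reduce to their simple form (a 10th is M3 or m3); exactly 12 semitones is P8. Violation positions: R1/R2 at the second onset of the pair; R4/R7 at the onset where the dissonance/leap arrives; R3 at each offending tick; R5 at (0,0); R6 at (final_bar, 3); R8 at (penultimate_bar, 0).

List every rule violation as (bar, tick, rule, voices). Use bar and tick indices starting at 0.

bar 0: v0=D3 v1=D4 downbeat P8
bar 1: v0=E3 v1=A3 downbeat P4
bar 2: v0=C3 v1=C4 downbeat P8
bar 3: v0=A2 v1=A3 downbeat P8
bar 4: v0=B2 v1=A3 downbeat m7
bar 5: v0=A2 v1=G3 downbeat m7
bar 6: v0=E3 v1=F3 downbeat m2
bar 7: v0=D3 v1=D4 downbeat P8
  -> R4 @ bar 1 tick 0 v(0, 1): E3/A3 P4 untreated
  -> R4 @ bar 6 tick 0 v(0, 1): E3/F3 m2 untreated
  -> R8 @ bar 6 tick 0 v(0, 1): penult m2 not 3rd/6th

(1, 0, R4, (0, 1))
(6, 0, R4, (0, 1))
(6, 0, R8, (0, 1))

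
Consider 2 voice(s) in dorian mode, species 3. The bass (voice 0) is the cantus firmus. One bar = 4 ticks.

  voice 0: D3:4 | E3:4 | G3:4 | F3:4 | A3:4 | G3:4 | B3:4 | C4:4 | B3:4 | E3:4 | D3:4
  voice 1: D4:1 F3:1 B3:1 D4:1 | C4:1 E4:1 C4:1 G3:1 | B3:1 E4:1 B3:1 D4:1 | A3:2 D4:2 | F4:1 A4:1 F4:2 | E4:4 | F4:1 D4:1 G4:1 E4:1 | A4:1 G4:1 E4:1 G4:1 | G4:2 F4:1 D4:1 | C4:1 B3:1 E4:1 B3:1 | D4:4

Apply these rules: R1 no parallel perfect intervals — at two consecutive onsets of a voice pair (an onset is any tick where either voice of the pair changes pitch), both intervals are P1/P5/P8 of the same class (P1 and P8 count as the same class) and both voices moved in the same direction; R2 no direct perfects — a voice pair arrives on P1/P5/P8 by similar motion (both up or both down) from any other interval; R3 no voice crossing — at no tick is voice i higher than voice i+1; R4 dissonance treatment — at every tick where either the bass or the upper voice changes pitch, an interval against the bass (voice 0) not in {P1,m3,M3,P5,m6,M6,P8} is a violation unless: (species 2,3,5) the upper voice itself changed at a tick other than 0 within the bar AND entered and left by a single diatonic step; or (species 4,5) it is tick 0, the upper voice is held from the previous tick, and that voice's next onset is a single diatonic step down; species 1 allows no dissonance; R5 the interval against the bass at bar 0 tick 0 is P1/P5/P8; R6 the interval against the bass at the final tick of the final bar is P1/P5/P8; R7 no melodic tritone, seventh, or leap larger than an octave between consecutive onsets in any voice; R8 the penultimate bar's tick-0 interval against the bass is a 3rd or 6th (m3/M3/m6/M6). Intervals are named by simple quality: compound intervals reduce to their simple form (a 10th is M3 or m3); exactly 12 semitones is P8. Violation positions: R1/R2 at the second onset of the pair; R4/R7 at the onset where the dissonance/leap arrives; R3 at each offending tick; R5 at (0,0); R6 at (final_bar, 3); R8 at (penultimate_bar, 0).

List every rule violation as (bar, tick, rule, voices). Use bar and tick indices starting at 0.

bar 0: v0=D3 v1=D4 downbeat P8
bar 1: v0=E3 v1=C4 downbeat m6
bar 2: v0=G3 v1=B3 downbeat M3
bar 3: v0=F3 v1=A3 downbeat M3
bar 4: v0=A3 v1=F4 downbeat m6
bar 5: v0=G3 v1=E4 downbeat M6
bar 6: v0=B3 v1=F4 downbeat TT
bar 7: v0=C4 v1=A4 downbeat M6
bar 8: v0=B3 v1=G4 downbeat m6
bar 9: v0=E3 v1=C4 downbeat m6
bar 10: v0=D3 v1=D4 downbeat P8
  -> R7 @ bar 0 tick 2 v(1,): F3->B3 leap 6st
  -> R4 @ bar 6 tick 0 v(0, 1): B3/F4 TT untreated
  -> R4 @ bar 6 tick 3 v(0, 1): B3/E4 P4 untreated
  -> R4 @ bar 8 tick 2 v(0, 1): B3/F4 TT untreated

(0, 2, R7, (1,))
(6, 0, R4, (0, 1))
(6, 3, R4, (0, 1))
(8, 2, R4, (0, 1))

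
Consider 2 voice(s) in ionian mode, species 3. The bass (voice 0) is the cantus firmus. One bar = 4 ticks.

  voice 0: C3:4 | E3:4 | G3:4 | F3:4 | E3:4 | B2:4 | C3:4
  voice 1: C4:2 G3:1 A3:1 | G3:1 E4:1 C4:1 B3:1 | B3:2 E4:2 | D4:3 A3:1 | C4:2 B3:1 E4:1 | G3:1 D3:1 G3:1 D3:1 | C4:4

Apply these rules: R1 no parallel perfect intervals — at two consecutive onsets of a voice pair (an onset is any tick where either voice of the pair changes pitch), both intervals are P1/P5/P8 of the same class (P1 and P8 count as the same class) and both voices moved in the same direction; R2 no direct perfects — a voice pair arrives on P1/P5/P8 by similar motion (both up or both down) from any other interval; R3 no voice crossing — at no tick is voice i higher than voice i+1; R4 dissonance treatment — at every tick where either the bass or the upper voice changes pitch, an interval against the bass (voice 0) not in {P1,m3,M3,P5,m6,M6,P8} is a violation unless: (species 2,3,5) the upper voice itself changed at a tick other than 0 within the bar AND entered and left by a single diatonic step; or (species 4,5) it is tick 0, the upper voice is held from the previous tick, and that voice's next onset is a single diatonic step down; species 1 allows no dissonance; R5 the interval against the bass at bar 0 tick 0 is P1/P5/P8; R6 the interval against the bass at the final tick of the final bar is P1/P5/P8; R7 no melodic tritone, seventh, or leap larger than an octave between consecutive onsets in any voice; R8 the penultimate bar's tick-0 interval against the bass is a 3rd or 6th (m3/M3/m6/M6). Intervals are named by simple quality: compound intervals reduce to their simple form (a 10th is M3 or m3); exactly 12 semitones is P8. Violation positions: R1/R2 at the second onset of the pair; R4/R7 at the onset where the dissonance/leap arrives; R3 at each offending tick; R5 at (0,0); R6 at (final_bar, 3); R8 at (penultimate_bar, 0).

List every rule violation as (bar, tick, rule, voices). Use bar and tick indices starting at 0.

bar 0: v0=C3 v1=C4 downbeat P8
bar 1: v0=E3 v1=G3 downbeat m3
bar 2: v0=G3 v1=B3 downbeat M3
bar 3: v0=F3 v1=D4 downbeat M6
bar 4: v0=E3 v1=C4 downbeat m6
bar 5: v0=B2 v1=G3 downbeat m6
bar 6: v0=C3 v1=C4 downbeat P8
  -> R2 @ bar 6 tick 0 v(0, 1): B2/D3 m3 -> C3/C4 P8 similar
  -> R7 @ bar 6 tick 0 v(1,): D3->C4 leap 10st

(6, 0, R2, (0, 1))
(6, 0, R7, (1,))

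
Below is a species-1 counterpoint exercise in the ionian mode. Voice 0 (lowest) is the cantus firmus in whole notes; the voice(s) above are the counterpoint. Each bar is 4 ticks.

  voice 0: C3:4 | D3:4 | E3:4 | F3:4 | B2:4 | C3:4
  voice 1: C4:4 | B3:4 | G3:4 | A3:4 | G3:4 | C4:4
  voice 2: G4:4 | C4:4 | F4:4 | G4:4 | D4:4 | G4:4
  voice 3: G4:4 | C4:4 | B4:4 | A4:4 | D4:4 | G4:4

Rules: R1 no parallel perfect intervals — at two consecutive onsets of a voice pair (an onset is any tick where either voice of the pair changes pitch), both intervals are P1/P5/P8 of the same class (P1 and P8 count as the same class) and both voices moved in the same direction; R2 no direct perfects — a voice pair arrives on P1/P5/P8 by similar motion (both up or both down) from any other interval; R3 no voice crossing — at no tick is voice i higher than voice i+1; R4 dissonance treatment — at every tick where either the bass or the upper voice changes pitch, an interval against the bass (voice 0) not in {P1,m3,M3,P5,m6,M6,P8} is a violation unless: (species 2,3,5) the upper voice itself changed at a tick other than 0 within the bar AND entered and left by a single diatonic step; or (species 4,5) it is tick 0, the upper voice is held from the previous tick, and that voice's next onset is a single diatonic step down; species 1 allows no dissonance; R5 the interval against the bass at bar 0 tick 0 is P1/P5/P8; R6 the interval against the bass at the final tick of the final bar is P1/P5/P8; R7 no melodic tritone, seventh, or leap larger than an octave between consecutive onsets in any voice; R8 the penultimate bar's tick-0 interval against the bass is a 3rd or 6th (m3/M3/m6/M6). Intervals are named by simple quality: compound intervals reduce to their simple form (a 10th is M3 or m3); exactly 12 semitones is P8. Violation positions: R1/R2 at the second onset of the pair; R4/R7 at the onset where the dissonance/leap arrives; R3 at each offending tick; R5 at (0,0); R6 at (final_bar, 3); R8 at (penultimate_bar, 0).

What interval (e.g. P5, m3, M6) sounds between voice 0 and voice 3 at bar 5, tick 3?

P5

voice 0=C3 voice 3=G4 -> P5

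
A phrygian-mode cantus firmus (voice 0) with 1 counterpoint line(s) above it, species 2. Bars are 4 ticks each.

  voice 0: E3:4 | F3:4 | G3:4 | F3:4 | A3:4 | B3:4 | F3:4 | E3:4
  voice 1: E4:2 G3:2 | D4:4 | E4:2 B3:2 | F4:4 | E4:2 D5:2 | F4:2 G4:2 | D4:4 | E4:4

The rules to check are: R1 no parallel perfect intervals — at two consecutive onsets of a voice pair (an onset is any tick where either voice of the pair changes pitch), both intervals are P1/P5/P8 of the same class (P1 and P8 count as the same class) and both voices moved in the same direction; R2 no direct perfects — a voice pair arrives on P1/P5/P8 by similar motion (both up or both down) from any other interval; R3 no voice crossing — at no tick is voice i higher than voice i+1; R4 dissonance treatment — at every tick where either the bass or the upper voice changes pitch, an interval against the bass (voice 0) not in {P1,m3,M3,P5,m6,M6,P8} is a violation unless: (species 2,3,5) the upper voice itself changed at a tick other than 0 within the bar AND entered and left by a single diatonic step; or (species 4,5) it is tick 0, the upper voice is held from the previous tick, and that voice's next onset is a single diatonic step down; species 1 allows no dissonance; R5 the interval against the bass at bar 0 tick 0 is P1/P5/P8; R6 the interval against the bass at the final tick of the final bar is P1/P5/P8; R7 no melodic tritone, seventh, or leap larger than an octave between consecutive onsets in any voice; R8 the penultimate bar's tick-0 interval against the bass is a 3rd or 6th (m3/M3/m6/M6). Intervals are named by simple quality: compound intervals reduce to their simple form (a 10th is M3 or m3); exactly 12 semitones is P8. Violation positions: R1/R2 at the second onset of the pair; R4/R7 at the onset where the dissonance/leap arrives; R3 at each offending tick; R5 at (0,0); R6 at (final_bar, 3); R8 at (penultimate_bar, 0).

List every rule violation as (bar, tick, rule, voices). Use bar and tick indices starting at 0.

bar 0: v0=E3 v1=E4 downbeat P8
bar 1: v0=F3 v1=D4 downbeat M6
bar 2: v0=G3 v1=E4 downbeat M6
bar 3: v0=F3 v1=F4 downbeat P8
bar 4: v0=A3 v1=E4 downbeat P5
bar 5: v0=B3 v1=F4 downbeat TT
bar 6: v0=F3 v1=D4 downbeat M6
bar 7: v0=E3 v1=E4 downbeat P8
  -> R7 @ bar 3 tick 0 v(1,): B3->F4 leap 6st
  -> R4 @ bar 4 tick 2 v(0, 1): A3/D5 P4 untreated
  -> R7 @ bar 4 tick 2 v(1,): E4->D5 leap 10st
  -> R4 @ bar 5 tick 0 v(0, 1): B3/F4 TT untreated
  -> R7 @ bar 6 tick 0 v(0,): B3->F3 leap 6st

(3, 0, R7, (1,))
(4, 2, R4, (0, 1))
(4, 2, R7, (1,))
(5, 0, R4, (0, 1))
(6, 0, R7, (0,))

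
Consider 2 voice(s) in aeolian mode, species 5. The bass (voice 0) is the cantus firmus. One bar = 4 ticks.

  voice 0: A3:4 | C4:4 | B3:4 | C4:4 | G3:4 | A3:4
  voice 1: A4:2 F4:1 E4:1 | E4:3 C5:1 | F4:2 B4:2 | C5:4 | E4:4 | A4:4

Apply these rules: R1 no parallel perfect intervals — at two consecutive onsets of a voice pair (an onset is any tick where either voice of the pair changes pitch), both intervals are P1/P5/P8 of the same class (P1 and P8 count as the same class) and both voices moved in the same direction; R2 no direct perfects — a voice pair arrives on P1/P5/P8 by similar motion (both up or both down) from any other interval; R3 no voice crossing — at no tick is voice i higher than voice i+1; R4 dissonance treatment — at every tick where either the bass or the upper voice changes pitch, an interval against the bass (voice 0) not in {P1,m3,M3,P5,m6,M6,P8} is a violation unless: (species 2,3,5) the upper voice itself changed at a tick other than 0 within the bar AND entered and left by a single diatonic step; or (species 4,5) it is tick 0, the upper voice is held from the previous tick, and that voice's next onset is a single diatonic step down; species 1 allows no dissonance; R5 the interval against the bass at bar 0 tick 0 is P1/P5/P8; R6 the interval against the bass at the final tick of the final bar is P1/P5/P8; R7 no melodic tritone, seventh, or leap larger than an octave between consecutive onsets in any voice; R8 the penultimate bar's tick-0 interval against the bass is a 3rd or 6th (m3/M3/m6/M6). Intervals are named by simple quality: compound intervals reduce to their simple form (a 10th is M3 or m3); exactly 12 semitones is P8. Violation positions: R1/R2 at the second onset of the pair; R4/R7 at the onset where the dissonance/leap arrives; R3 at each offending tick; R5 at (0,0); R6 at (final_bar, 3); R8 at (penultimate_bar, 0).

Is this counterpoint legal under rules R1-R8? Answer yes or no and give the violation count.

bar 0: v0=A3 v1=A4 (P8)
bar 1: v0=C4 v1=E4 (M3)
bar 2: v0=B3 v1=F4 (TT)
bar 3: v0=C4 v1=C5 (P8)
bar 4: v0=G3 v1=E4 (M6)
bar 5: v0=A3 v1=A4 (P8)
  R4 @ bar2.0: B3/F4 TT untreated
  R7 @ bar2.2: F4->B4 leap 6st
  R1 @ bar3.0: B3/B4 P8 -> C4/C5 P8 similar
  R2 @ bar5.0: G3/E4 M6 -> A3/A4 P8 similar

No (4 violations)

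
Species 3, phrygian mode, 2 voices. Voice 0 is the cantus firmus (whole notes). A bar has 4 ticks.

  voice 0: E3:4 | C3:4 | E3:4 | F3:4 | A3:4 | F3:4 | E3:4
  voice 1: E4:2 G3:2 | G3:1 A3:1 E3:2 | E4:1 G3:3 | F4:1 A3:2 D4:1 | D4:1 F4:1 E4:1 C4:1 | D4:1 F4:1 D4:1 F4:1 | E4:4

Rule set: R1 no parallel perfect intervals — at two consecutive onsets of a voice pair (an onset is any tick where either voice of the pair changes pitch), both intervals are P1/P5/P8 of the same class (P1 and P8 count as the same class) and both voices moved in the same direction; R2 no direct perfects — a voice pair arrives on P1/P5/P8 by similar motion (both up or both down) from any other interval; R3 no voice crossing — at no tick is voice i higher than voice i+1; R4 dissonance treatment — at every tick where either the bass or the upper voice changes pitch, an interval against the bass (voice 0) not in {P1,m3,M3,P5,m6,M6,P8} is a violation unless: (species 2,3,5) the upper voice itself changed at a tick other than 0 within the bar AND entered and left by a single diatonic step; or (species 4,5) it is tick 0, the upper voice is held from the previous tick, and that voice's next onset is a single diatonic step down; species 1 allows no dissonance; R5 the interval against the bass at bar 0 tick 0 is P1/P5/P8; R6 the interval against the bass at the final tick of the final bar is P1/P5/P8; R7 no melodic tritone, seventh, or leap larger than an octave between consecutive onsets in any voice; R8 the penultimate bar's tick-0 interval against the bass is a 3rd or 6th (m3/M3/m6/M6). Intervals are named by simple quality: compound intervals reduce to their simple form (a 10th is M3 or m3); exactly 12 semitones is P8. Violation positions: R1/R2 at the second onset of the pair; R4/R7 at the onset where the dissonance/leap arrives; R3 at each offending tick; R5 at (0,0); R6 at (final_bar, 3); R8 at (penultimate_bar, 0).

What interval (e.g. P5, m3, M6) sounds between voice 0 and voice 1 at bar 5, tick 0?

M6

voice 0=F3 voice 1=D4 -> M6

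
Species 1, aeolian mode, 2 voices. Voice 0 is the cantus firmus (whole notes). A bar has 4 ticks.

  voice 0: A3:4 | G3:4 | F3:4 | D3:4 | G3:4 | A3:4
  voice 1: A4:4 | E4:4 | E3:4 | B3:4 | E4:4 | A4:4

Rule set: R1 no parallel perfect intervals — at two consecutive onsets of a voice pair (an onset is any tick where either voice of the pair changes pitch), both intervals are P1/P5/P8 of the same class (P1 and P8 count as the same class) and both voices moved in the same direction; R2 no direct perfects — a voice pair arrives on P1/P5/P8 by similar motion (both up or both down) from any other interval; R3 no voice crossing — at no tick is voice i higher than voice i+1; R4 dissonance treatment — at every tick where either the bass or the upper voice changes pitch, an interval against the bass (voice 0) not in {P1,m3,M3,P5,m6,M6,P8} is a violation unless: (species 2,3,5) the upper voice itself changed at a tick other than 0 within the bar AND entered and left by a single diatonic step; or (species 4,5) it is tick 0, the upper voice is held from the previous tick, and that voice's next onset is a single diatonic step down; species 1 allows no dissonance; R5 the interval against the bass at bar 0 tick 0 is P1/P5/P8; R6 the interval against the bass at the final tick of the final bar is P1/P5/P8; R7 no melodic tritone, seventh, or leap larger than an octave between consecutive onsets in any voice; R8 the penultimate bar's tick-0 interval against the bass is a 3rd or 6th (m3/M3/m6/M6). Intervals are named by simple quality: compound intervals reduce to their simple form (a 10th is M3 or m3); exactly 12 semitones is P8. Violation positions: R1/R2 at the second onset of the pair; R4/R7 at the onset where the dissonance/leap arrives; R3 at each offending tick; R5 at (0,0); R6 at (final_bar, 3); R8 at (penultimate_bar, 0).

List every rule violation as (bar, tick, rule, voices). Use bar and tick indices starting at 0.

bar 0: v0=A3 v1=A4 downbeat P8
bar 1: v0=G3 v1=E4 downbeat M6
bar 2: v0=F3 v1=E3 downbeat m2
bar 3: v0=D3 v1=B3 downbeat M6
bar 4: v0=G3 v1=E4 downbeat M6
bar 5: v0=A3 v1=A4 downbeat P8
  -> R3 @ bar 2 tick 0 v(0, 1): F3 above E3
  -> R4 @ bar 2 tick 0 v(0, 1): F3/E3 m2 untreated
  -> R3 @ bar 2 tick 1 v(0, 1): F3 above E3
  -> R3 @ bar 2 tick 2 v(0, 1): F3 above E3
  -> R3 @ bar 2 tick 3 v(0, 1): F3 above E3
  -> R2 @ bar 5 tick 0 v(0, 1): G3/E4 M6 -> A3/A4 P8 similar

(2, 0, R3, (0, 1))
(2, 0, R4, (0, 1))
(2, 1, R3, (0, 1))
(2, 2, R3, (0, 1))
(2, 3, R3, (0, 1))
(5, 0, R2, (0, 1))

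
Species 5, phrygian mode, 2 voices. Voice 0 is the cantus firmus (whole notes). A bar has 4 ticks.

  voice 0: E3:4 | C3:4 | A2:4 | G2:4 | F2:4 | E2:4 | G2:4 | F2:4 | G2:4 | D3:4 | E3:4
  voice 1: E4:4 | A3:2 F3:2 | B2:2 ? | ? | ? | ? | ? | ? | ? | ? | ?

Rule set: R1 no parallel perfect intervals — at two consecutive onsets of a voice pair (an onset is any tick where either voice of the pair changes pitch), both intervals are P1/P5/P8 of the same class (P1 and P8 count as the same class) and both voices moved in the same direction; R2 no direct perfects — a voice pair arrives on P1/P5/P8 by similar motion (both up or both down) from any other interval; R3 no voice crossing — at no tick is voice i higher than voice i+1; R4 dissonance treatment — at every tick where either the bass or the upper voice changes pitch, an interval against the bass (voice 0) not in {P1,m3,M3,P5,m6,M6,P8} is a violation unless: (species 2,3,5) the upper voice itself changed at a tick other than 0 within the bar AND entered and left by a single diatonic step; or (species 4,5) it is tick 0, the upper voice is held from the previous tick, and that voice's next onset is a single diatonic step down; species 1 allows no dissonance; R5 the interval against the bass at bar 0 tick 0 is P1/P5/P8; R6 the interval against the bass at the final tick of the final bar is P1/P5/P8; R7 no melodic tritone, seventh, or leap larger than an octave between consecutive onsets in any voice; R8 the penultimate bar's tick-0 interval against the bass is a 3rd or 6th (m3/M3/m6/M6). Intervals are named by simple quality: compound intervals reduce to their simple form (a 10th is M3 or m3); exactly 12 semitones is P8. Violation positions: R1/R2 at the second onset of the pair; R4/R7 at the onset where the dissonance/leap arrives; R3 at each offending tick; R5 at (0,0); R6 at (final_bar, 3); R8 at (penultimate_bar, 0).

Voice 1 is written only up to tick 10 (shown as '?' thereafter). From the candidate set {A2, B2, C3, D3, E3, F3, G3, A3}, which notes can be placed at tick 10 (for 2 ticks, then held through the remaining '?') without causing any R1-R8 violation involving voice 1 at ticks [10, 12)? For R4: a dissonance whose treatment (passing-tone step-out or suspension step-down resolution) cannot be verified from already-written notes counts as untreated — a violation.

A2: legal
B2: legal
C3: legal
D3: violates R4
E3: legal
F3: violates R7
G3: violates R4
A3: violates R7

{A2, B2, C3, E3}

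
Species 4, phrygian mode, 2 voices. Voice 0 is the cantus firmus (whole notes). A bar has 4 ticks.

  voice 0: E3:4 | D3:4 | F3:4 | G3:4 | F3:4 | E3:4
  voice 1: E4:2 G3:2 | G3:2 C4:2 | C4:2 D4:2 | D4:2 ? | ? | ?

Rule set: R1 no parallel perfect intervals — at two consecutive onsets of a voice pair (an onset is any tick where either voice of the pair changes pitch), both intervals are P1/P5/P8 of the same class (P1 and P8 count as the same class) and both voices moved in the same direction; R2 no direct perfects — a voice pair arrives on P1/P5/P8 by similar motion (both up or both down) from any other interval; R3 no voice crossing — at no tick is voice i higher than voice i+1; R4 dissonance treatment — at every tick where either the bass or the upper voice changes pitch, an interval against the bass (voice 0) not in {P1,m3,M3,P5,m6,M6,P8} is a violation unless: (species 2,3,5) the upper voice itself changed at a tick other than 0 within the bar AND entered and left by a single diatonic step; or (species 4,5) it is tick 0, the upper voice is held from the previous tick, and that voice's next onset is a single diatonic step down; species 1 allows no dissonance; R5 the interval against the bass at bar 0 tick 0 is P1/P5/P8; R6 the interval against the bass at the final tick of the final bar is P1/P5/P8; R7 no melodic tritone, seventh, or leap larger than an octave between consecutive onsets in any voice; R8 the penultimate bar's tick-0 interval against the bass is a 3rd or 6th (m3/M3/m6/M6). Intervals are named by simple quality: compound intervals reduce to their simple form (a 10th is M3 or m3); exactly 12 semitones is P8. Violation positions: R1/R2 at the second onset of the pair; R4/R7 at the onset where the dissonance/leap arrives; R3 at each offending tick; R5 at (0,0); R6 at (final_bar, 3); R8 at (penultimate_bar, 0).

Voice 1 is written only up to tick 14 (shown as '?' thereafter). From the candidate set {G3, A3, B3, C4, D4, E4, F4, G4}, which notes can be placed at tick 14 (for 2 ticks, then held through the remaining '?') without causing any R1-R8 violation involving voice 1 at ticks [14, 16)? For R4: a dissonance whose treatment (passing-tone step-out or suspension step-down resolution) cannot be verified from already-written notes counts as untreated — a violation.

{B3, D4, E4, G3, G4}

G3: legal
A3: violates R4
B3: legal
C4: violates R4
D4: legal
E4: legal
F4: violates R4
G4: legal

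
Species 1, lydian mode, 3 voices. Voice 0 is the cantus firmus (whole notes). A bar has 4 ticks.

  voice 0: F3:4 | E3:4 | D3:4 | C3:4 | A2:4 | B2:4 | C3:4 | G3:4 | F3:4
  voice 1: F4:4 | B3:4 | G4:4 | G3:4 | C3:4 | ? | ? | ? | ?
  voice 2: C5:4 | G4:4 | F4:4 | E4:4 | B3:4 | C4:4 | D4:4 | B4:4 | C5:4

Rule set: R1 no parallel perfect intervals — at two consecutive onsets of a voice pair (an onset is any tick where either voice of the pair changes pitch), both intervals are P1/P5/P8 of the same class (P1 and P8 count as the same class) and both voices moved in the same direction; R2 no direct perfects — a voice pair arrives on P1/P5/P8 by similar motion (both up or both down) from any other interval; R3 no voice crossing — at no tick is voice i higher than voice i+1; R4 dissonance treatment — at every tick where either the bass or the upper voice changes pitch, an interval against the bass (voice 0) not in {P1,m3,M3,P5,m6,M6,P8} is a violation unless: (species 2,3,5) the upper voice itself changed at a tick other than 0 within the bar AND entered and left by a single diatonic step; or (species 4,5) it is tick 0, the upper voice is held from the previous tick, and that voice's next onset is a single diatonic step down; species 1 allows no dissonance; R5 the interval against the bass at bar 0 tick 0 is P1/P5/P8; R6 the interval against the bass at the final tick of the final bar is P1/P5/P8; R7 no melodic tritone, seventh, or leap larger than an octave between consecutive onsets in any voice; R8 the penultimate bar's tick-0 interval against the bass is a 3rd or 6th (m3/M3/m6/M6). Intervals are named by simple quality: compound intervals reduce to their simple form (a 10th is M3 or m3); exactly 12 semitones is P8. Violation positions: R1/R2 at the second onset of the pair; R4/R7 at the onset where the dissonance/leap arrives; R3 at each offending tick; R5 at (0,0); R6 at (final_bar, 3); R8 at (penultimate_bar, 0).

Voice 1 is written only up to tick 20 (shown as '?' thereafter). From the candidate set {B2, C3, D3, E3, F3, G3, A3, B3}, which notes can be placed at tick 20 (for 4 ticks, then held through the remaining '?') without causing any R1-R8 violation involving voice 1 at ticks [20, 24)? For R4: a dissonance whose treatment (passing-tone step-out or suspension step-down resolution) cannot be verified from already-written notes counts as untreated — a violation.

{B2, D3, G3}

B2: legal
C3: violates R4
D3: legal
E3: violates R4
F3: violates R2,R4
G3: legal
A3: violates R4
B3: violates R2,R7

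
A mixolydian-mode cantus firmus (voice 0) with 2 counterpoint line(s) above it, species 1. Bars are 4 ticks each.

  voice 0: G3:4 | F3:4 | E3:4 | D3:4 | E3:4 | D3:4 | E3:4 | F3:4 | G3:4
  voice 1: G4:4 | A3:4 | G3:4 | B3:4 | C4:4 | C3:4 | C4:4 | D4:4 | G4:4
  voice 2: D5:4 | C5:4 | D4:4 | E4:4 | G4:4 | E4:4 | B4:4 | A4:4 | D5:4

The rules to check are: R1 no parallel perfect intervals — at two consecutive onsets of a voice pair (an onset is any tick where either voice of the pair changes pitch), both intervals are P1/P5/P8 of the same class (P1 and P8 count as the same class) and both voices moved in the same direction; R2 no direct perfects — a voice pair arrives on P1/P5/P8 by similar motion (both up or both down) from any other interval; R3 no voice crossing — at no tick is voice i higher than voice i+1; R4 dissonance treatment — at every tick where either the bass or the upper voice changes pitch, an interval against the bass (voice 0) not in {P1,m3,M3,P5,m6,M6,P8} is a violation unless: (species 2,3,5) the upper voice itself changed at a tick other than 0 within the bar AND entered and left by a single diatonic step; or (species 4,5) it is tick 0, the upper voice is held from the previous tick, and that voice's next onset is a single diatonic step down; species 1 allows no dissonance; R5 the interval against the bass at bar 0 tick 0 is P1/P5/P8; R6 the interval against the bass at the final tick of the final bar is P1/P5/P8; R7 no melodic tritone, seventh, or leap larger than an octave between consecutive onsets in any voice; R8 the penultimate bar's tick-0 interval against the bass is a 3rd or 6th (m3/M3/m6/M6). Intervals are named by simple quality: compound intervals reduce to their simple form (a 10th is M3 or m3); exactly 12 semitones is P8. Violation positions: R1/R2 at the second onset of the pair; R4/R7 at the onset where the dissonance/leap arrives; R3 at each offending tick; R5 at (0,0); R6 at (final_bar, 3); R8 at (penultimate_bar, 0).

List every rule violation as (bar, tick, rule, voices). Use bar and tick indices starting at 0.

(1, 0, R1, (0, 2))
(1, 0, R7, (1,))
(2, 0, R2, (1, 2))
(2, 0, R4, (0, 2))
(2, 0, R7, (2,))
(3, 0, R4, (0, 2))
(4, 0, R2, (1, 2))
(5, 0, R3, (0, 1))
(5, 0, R4, (0, 1))
(5, 0, R4, (0, 2))
(5, 1, R3, (0, 1))
(5, 2, R3, (0, 1))
(5, 3, R3, (0, 1))
(6, 0, R2, (0, 2))
(8, 0, R1, (1, 2))
(8, 0, R2, (0, 1))
(8, 0, R2, (0, 2))

bar 0: v0=G3 v1=G4 v2=D5 downbeat P5
bar 1: v0=F3 v1=A3 v2=C5 downbeat P5
bar 2: v0=E3 v1=G3 v2=D4 downbeat m7
bar 3: v0=D3 v1=B3 v2=E4 downbeat M2
bar 4: v0=E3 v1=C4 v2=G4 downbeat m3
bar 5: v0=D3 v1=C3 v2=E4 downbeat M2
bar 6: v0=E3 v1=C4 v2=B4 downbeat P5
bar 7: v0=F3 v1=D4 v2=A4 downbeat M3
bar 8: v0=G3 v1=G4 v2=D5 downbeat P5
  -> R1 @ bar 1 tick 0 v(0, 2): G3/D5 P5 -> F3/C5 P5 similar
  -> R7 @ bar 1 tick 0 v(1,): G4->A3 leap 10st
  -> R2 @ bar 2 tick 0 v(1, 2): A3/C5 m3 -> G3/D4 P5 similar
  -> R4 @ bar 2 tick 0 v(0, 2): E3/D4 m7 untreated
  -> R7 @ bar 2 tick 0 v(2,): C5->D4 leap 10st
  -> R4 @ bar 3 tick 0 v(0, 2): D3/E4 M2 untreated
  -> R2 @ bar 4 tick 0 v(1, 2): B3/E4 P4 -> C4/G4 P5 similar
  -> R3 @ bar 5 tick 0 v(0, 1): D3 above C3
  -> R4 @ bar 5 tick 0 v(0, 1): D3/C3 M2 untreated
  -> R4 @ bar 5 tick 0 v(0, 2): D3/E4 M2 untreated
  -> R3 @ bar 5 tick 1 v(0, 1): D3 above C3
  -> R3 @ bar 5 tick 2 v(0, 1): D3 above C3
  -> R3 @ bar 5 tick 3 v(0, 1): D3 above C3
  -> R2 @ bar 6 tick 0 v(0, 2): D3/E4 M2 -> E3/B4 P5 similar
  -> R1 @ bar 8 tick 0 v(1, 2): D4/A4 P5 -> G4/D5 P5 similar
  -> R2 @ bar 8 tick 0 v(0, 1): F3/D4 M6 -> G3/G4 P8 similar
  -> R2 @ bar 8 tick 0 v(0, 2): F3/A4 M3 -> G3/D5 P5 similar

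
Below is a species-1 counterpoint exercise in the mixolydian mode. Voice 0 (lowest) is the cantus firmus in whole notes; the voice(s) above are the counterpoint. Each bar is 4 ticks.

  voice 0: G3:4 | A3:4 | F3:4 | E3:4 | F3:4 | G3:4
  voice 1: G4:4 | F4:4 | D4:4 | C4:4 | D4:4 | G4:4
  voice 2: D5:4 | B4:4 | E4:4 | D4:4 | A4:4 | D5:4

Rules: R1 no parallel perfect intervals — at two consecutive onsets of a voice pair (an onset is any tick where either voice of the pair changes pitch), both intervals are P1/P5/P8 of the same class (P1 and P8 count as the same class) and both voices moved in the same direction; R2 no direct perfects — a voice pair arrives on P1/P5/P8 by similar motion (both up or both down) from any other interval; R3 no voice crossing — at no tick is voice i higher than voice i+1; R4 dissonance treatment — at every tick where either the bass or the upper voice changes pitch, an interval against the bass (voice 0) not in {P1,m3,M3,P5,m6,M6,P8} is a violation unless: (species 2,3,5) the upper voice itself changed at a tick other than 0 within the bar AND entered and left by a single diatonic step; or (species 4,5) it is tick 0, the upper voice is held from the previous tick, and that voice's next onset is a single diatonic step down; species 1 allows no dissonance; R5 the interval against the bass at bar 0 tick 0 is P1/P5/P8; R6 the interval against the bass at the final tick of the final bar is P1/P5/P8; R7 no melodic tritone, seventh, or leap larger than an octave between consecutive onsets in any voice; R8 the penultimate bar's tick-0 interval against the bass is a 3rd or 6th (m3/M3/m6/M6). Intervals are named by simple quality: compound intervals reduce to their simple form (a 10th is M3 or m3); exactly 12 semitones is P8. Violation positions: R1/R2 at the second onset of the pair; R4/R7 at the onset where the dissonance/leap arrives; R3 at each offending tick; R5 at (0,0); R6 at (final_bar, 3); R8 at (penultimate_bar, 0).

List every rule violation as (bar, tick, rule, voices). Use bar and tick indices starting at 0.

bar 0: v0=G3 v1=G4 v2=D5 downbeat P5
bar 1: v0=A3 v1=F4 v2=B4 downbeat M2
bar 2: v0=F3 v1=D4 v2=E4 downbeat M7
bar 3: v0=E3 v1=C4 v2=D4 downbeat m7
bar 4: v0=F3 v1=D4 v2=A4 downbeat M3
bar 5: v0=G3 v1=G4 v2=D5 downbeat P5
  -> R4 @ bar 1 tick 0 v(0, 2): A3/B4 M2 untreated
  -> R4 @ bar 2 tick 0 v(0, 2): F3/E4 M7 untreated
  -> R4 @ bar 3 tick 0 v(0, 2): E3/D4 m7 untreated
  -> R2 @ bar 4 tick 0 v(1, 2): C4/D4 M2 -> D4/A4 P5 similar
  -> R1 @ bar 5 tick 0 v(1, 2): D4/A4 P5 -> G4/D5 P5 similar
  -> R2 @ bar 5 tick 0 v(0, 1): F3/D4 M6 -> G3/G4 P8 similar
  -> R2 @ bar 5 tick 0 v(0, 2): F3/A4 M3 -> G3/D5 P5 similar

(1, 0, R4, (0, 2))
(2, 0, R4, (0, 2))
(3, 0, R4, (0, 2))
(4, 0, R2, (1, 2))
(5, 0, R1, (1, 2))
(5, 0, R2, (0, 1))
(5, 0, R2, (0, 2))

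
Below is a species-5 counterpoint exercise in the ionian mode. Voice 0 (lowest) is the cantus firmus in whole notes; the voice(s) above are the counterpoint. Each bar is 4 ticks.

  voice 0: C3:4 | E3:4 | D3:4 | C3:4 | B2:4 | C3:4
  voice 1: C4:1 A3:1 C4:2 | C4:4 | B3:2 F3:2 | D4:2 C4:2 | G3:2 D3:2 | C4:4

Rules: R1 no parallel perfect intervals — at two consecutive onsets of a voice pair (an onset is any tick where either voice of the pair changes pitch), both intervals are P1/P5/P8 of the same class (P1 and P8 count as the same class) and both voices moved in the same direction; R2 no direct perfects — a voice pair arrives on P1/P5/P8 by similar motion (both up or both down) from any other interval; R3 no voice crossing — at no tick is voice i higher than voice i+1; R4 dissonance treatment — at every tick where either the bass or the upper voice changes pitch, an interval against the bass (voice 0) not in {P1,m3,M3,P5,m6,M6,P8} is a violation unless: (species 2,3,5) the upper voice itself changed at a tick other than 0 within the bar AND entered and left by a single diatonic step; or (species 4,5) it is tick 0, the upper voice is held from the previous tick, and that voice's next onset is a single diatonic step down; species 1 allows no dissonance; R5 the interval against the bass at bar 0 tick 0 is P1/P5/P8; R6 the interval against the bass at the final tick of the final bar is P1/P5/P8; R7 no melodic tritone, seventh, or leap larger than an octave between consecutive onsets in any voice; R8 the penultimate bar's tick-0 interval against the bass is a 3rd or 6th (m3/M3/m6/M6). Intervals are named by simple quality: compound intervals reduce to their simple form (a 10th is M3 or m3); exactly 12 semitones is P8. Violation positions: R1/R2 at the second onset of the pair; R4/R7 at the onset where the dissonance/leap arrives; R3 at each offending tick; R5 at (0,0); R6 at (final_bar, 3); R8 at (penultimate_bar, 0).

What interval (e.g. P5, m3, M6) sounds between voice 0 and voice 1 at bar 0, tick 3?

voice 0=C3 voice 1=C4 -> P8

P8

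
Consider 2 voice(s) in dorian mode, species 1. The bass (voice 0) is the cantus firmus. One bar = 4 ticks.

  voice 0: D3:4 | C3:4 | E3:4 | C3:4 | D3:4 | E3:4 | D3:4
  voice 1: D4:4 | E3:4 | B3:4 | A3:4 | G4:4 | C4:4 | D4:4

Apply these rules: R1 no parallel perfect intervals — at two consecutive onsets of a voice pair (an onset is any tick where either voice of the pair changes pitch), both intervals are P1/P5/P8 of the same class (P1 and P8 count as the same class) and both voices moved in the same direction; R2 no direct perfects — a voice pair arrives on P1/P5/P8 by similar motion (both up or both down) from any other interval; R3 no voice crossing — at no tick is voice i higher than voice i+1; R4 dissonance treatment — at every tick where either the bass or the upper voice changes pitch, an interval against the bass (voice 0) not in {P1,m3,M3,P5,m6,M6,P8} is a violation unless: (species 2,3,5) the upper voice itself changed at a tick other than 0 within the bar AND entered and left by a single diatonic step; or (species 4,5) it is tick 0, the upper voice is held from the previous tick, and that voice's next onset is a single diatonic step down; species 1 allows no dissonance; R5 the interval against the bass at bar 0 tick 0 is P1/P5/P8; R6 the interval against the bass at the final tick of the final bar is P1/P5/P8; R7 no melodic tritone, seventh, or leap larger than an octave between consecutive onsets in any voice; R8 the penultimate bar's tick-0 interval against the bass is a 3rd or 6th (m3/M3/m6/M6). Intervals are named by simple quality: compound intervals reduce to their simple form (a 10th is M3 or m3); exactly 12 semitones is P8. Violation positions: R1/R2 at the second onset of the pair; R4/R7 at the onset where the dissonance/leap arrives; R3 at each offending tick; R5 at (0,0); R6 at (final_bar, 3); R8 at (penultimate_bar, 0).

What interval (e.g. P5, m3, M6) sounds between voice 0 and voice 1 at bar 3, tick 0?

voice 0=C3 voice 1=A3 -> M6

M6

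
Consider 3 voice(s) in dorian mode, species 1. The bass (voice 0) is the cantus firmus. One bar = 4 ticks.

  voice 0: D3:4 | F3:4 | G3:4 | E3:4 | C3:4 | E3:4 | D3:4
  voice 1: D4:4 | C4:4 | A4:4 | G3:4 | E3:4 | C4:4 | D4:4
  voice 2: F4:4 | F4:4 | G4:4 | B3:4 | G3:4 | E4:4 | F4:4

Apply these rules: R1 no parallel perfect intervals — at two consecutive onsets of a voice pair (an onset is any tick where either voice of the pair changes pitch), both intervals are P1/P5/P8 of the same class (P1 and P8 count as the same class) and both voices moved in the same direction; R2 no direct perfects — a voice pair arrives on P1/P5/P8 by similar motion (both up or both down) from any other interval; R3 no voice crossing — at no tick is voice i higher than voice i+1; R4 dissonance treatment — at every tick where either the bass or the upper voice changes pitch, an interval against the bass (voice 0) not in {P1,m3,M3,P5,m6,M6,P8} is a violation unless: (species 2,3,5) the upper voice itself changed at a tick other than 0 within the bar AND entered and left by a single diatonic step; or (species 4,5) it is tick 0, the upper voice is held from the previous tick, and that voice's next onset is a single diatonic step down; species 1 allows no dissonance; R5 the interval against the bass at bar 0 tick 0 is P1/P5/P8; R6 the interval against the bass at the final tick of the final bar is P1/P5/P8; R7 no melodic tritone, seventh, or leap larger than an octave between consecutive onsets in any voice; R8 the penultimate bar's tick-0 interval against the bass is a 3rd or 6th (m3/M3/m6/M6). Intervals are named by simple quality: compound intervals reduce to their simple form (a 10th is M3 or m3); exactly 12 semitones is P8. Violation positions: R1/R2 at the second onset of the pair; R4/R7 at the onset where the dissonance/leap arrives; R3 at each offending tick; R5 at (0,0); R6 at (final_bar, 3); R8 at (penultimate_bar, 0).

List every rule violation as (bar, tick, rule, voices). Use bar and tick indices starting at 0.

(0, 0, R5, (0, 2))
(2, 0, R1, (0, 2))
(2, 0, R3, (1, 2))
(2, 0, R4, (0, 1))
(2, 1, R3, (1, 2))
(2, 2, R3, (1, 2))
(2, 3, R3, (1, 2))
(3, 0, R2, (0, 2))
(3, 0, R7, (1,))
(4, 0, R1, (0, 2))
(5, 0, R2, (0, 2))
(5, 0, R8, (0, 2))
(6, 3, R6, (0, 2))

bar 0: v0=D3 v1=D4 v2=F4 downbeat m3
bar 1: v0=F3 v1=C4 v2=F4 downbeat P8
bar 2: v0=G3 v1=A4 v2=G4 downbeat P8
bar 3: v0=E3 v1=G3 v2=B3 downbeat P5
bar 4: v0=C3 v1=E3 v2=G3 downbeat P5
bar 5: v0=E3 v1=C4 v2=E4 downbeat P8
bar 6: v0=D3 v1=D4 v2=F4 downbeat m3
  -> R5 @ bar 0 tick 0 v(0, 2): opens on m3
  -> R1 @ bar 2 tick 0 v(0, 2): F3/F4 P8 -> G3/G4 P8 similar
  -> R3 @ bar 2 tick 0 v(1, 2): A4 above G4
  -> R4 @ bar 2 tick 0 v(0, 1): G3/A4 M2 untreated
  -> R3 @ bar 2 tick 1 v(1, 2): A4 above G4
  -> R3 @ bar 2 tick 2 v(1, 2): A4 above G4
  -> R3 @ bar 2 tick 3 v(1, 2): A4 above G4
  -> R2 @ bar 3 tick 0 v(0, 2): G3/G4 P8 -> E3/B3 P5 similar
  -> R7 @ bar 3 tick 0 v(1,): A4->G3 leap 14st
  -> R1 @ bar 4 tick 0 v(0, 2): E3/B3 P5 -> C3/G3 P5 similar
  -> R2 @ bar 5 tick 0 v(0, 2): C3/G3 P5 -> E3/E4 P8 similar
  -> R8 @ bar 5 tick 0 v(0, 2): penult P8 not 3rd/6th
  -> R6 @ bar 6 tick 3 v(0, 2): closes on m3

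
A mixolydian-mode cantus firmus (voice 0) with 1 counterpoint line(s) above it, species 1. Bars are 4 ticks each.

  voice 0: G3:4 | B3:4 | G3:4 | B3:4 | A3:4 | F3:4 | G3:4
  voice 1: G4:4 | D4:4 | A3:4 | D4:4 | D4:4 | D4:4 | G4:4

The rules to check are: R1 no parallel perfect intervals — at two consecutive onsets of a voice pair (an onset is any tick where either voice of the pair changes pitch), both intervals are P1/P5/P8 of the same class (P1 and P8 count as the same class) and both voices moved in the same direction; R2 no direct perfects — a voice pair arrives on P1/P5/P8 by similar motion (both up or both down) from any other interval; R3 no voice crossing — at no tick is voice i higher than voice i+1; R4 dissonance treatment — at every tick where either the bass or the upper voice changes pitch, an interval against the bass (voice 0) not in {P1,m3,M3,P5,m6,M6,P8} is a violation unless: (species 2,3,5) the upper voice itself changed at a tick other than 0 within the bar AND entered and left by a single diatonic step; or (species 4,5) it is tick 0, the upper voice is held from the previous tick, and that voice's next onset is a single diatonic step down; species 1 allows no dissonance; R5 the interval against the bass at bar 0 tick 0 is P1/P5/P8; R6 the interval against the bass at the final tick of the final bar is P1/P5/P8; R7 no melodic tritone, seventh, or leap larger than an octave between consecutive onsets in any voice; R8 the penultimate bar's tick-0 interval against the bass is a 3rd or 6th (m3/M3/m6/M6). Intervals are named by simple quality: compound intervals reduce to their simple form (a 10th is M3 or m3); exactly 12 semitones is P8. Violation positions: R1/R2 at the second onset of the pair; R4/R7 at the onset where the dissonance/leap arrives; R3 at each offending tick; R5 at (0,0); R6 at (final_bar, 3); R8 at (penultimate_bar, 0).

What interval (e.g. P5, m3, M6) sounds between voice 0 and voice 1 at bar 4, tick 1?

voice 0=A3 voice 1=D4 -> P4

P4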